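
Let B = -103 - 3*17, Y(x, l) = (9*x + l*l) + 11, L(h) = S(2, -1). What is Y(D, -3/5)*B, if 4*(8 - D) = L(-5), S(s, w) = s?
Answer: -303611/25 ≈ -12144.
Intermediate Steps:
L(h) = 2
D = 15/2 (D = 8 - ¼*2 = 8 - ½ = 15/2 ≈ 7.5000)
Y(x, l) = 11 + l² + 9*x (Y(x, l) = (9*x + l²) + 11 = (l² + 9*x) + 11 = 11 + l² + 9*x)
B = -154 (B = -103 - 51 = -154)
Y(D, -3/5)*B = (11 + (-3/5)² + 9*(15/2))*(-154) = (11 + (-3*⅕)² + 135/2)*(-154) = (11 + (-⅗)² + 135/2)*(-154) = (11 + 9/25 + 135/2)*(-154) = (3943/50)*(-154) = -303611/25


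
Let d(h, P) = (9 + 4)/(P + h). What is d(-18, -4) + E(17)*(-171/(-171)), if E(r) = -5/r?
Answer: -331/374 ≈ -0.88503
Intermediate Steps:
d(h, P) = 13/(P + h)
d(-18, -4) + E(17)*(-171/(-171)) = 13/(-4 - 18) + (-5/17)*(-171/(-171)) = 13/(-22) + (-5*1/17)*(-171*(-1/171)) = 13*(-1/22) - 5/17*1 = -13/22 - 5/17 = -331/374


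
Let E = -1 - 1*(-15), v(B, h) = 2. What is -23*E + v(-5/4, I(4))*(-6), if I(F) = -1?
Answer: -334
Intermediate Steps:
E = 14 (E = -1 + 15 = 14)
-23*E + v(-5/4, I(4))*(-6) = -23*14 + 2*(-6) = -322 - 12 = -334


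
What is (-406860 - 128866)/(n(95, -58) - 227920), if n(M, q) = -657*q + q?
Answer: 267863/94936 ≈ 2.8215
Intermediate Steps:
n(M, q) = -656*q
(-406860 - 128866)/(n(95, -58) - 227920) = (-406860 - 128866)/(-656*(-58) - 227920) = -535726/(38048 - 227920) = -535726/(-189872) = -535726*(-1/189872) = 267863/94936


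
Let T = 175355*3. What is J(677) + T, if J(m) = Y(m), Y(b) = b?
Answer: 526742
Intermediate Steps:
T = 526065
J(m) = m
J(677) + T = 677 + 526065 = 526742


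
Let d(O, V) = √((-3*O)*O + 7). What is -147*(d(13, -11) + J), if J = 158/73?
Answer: -23226/73 - 1470*I*√5 ≈ -318.16 - 3287.0*I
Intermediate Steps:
J = 158/73 (J = 158*(1/73) = 158/73 ≈ 2.1644)
d(O, V) = √(7 - 3*O²) (d(O, V) = √(-3*O² + 7) = √(7 - 3*O²))
-147*(d(13, -11) + J) = -147*(√(7 - 3*13²) + 158/73) = -147*(√(7 - 3*169) + 158/73) = -147*(√(7 - 507) + 158/73) = -147*(√(-500) + 158/73) = -147*(10*I*√5 + 158/73) = -147*(158/73 + 10*I*√5) = -23226/73 - 1470*I*√5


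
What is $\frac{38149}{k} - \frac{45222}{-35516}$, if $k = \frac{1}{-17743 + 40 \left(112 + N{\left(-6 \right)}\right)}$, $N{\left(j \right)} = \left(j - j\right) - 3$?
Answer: $- \frac{9066312551175}{17758} \approx -5.1055 \cdot 10^{8}$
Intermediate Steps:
$N{\left(j \right)} = -3$ ($N{\left(j \right)} = 0 - 3 = -3$)
$k = - \frac{1}{13383}$ ($k = \frac{1}{-17743 + 40 \left(112 - 3\right)} = \frac{1}{-17743 + 40 \cdot 109} = \frac{1}{-17743 + 4360} = \frac{1}{-13383} = - \frac{1}{13383} \approx -7.4722 \cdot 10^{-5}$)
$\frac{38149}{k} - \frac{45222}{-35516} = \frac{38149}{- \frac{1}{13383}} - \frac{45222}{-35516} = 38149 \left(-13383\right) - - \frac{22611}{17758} = -510548067 + \frac{22611}{17758} = - \frac{9066312551175}{17758}$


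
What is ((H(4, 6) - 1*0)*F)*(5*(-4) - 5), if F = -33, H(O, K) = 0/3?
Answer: 0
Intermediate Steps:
H(O, K) = 0 (H(O, K) = 0*(1/3) = 0)
((H(4, 6) - 1*0)*F)*(5*(-4) - 5) = ((0 - 1*0)*(-33))*(5*(-4) - 5) = ((0 + 0)*(-33))*(-20 - 5) = (0*(-33))*(-25) = 0*(-25) = 0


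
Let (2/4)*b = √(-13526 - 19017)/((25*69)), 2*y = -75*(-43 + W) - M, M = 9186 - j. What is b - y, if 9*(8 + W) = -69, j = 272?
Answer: 2257 + 2*I*√32543/1725 ≈ 2257.0 + 0.20916*I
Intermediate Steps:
W = -47/3 (W = -8 + (⅑)*(-69) = -8 - 23/3 = -47/3 ≈ -15.667)
M = 8914 (M = 9186 - 1*272 = 9186 - 272 = 8914)
y = -2257 (y = (-75*(-43 - 47/3) - 1*8914)/2 = (-75*(-176/3) - 8914)/2 = (4400 - 8914)/2 = (½)*(-4514) = -2257)
b = 2*I*√32543/1725 (b = 2*(√(-13526 - 19017)/((25*69))) = 2*(√(-32543)/1725) = 2*((I*√32543)*(1/1725)) = 2*(I*√32543/1725) = 2*I*√32543/1725 ≈ 0.20916*I)
b - y = 2*I*√32543/1725 - 1*(-2257) = 2*I*√32543/1725 + 2257 = 2257 + 2*I*√32543/1725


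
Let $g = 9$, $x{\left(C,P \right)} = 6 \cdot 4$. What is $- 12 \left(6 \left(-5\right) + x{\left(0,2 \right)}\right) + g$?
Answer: $81$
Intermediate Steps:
$x{\left(C,P \right)} = 24$
$- 12 \left(6 \left(-5\right) + x{\left(0,2 \right)}\right) + g = - 12 \left(6 \left(-5\right) + 24\right) + 9 = - 12 \left(-30 + 24\right) + 9 = \left(-12\right) \left(-6\right) + 9 = 72 + 9 = 81$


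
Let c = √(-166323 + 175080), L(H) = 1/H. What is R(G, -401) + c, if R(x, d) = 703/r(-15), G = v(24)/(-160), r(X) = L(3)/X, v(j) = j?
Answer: -31635 + 3*√973 ≈ -31541.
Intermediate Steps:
r(X) = 1/(3*X)
G = -3/20 (G = 24/(-160) = 24*(-1/160) = -3/20 ≈ -0.15000)
c = 3*√973 (c = √8757 = 3*√973 ≈ 93.579)
R(x, d) = -31635 (R(x, d) = 703/(((⅓)/(-15))) = 703/(((⅓)*(-1/15))) = 703/(-1/45) = 703*(-45) = -31635)
R(G, -401) + c = -31635 + 3*√973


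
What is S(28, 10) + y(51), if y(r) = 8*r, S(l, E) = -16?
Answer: 392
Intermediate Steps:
S(28, 10) + y(51) = -16 + 8*51 = -16 + 408 = 392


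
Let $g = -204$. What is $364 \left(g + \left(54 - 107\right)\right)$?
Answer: $-93548$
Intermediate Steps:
$364 \left(g + \left(54 - 107\right)\right) = 364 \left(-204 + \left(54 - 107\right)\right) = 364 \left(-204 - 53\right) = 364 \left(-257\right) = -93548$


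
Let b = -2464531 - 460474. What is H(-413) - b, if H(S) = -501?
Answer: 2924504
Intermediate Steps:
b = -2925005
H(-413) - b = -501 - 1*(-2925005) = -501 + 2925005 = 2924504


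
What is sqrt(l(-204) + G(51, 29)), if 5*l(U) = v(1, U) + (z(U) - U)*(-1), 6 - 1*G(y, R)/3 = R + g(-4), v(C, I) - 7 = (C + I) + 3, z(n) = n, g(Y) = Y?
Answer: I*sqrt(2390)/5 ≈ 9.7775*I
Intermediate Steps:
v(C, I) = 10 + C + I (v(C, I) = 7 + ((C + I) + 3) = 7 + (3 + C + I) = 10 + C + I)
G(y, R) = 30 - 3*R (G(y, R) = 18 - 3*(R - 4) = 18 - 3*(-4 + R) = 18 + (12 - 3*R) = 30 - 3*R)
l(U) = 11/5 + U/5 (l(U) = ((10 + 1 + U) + (U - U)*(-1))/5 = ((11 + U) + 0*(-1))/5 = ((11 + U) + 0)/5 = (11 + U)/5 = 11/5 + U/5)
sqrt(l(-204) + G(51, 29)) = sqrt((11/5 + (1/5)*(-204)) + (30 - 3*29)) = sqrt((11/5 - 204/5) + (30 - 87)) = sqrt(-193/5 - 57) = sqrt(-478/5) = I*sqrt(2390)/5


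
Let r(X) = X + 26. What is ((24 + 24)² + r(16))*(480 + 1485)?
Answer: 4609890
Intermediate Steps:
r(X) = 26 + X
((24 + 24)² + r(16))*(480 + 1485) = ((24 + 24)² + (26 + 16))*(480 + 1485) = (48² + 42)*1965 = (2304 + 42)*1965 = 2346*1965 = 4609890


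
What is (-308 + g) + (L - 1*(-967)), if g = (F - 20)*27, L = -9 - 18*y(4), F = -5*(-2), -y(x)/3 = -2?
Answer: 272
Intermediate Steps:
y(x) = 6 (y(x) = -3*(-2) = 6)
F = 10
L = -117 (L = -9 - 18*6 = -9 - 108 = -117)
g = -270 (g = (10 - 20)*27 = -10*27 = -270)
(-308 + g) + (L - 1*(-967)) = (-308 - 270) + (-117 - 1*(-967)) = -578 + (-117 + 967) = -578 + 850 = 272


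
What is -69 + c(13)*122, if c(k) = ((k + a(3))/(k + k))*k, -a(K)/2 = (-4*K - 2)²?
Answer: -23188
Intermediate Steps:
a(K) = -2*(-2 - 4*K)² (a(K) = -2*(-4*K - 2)² = -2*(-2 - 4*K)²)
c(k) = -196 + k/2 (c(k) = ((k - 8*(1 + 2*3)²)/(k + k))*k = ((k - 8*(1 + 6)²)/((2*k)))*k = ((k - 8*7²)*(1/(2*k)))*k = ((k - 8*49)*(1/(2*k)))*k = ((k - 392)*(1/(2*k)))*k = ((-392 + k)*(1/(2*k)))*k = ((-392 + k)/(2*k))*k = -196 + k/2)
-69 + c(13)*122 = -69 + (-196 + (½)*13)*122 = -69 + (-196 + 13/2)*122 = -69 - 379/2*122 = -69 - 23119 = -23188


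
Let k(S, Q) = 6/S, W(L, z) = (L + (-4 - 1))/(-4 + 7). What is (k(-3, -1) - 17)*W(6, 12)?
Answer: -19/3 ≈ -6.3333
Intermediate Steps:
W(L, z) = -5/3 + L/3 (W(L, z) = (L - 5)/3 = (-5 + L)*(⅓) = -5/3 + L/3)
(k(-3, -1) - 17)*W(6, 12) = (6/(-3) - 17)*(-5/3 + (⅓)*6) = (6*(-⅓) - 17)*(-5/3 + 2) = (-2 - 17)*(⅓) = -19*⅓ = -19/3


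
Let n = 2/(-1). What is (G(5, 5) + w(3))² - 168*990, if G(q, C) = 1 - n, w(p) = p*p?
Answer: -166176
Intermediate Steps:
w(p) = p²
n = -2 (n = 2*(-1) = -2)
G(q, C) = 3 (G(q, C) = 1 - 1*(-2) = 1 + 2 = 3)
(G(5, 5) + w(3))² - 168*990 = (3 + 3²)² - 168*990 = (3 + 9)² - 166320 = 12² - 166320 = 144 - 166320 = -166176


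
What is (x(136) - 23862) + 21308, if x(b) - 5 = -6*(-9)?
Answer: -2495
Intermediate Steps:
x(b) = 59 (x(b) = 5 - 6*(-9) = 5 + 54 = 59)
(x(136) - 23862) + 21308 = (59 - 23862) + 21308 = -23803 + 21308 = -2495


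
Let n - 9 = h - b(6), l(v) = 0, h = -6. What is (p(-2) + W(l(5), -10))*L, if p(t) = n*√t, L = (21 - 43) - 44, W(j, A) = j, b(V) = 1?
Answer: -132*I*√2 ≈ -186.68*I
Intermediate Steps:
n = 2 (n = 9 + (-6 - 1*1) = 9 + (-6 - 1) = 9 - 7 = 2)
L = -66 (L = -22 - 44 = -66)
p(t) = 2*√t
(p(-2) + W(l(5), -10))*L = (2*√(-2) + 0)*(-66) = (2*(I*√2) + 0)*(-66) = (2*I*√2 + 0)*(-66) = (2*I*√2)*(-66) = -132*I*√2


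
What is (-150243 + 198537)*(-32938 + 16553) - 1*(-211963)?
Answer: -791085227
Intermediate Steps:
(-150243 + 198537)*(-32938 + 16553) - 1*(-211963) = 48294*(-16385) + 211963 = -791297190 + 211963 = -791085227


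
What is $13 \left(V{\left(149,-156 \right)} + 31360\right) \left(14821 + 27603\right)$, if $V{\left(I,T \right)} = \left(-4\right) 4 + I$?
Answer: $17368767416$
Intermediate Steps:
$V{\left(I,T \right)} = -16 + I$
$13 \left(V{\left(149,-156 \right)} + 31360\right) \left(14821 + 27603\right) = 13 \left(\left(-16 + 149\right) + 31360\right) \left(14821 + 27603\right) = 13 \left(133 + 31360\right) 42424 = 13 \cdot 31493 \cdot 42424 = 13 \cdot 1336059032 = 17368767416$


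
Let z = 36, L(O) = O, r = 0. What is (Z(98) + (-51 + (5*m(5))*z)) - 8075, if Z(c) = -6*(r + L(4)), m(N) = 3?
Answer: -7610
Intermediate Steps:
Z(c) = -24 (Z(c) = -6*(0 + 4) = -6*4 = -24)
(Z(98) + (-51 + (5*m(5))*z)) - 8075 = (-24 + (-51 + (5*3)*36)) - 8075 = (-24 + (-51 + 15*36)) - 8075 = (-24 + (-51 + 540)) - 8075 = (-24 + 489) - 8075 = 465 - 8075 = -7610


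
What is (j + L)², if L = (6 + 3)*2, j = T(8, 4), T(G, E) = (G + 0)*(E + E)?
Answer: 6724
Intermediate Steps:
T(G, E) = 2*E*G (T(G, E) = G*(2*E) = 2*E*G)
j = 64 (j = 2*4*8 = 64)
L = 18 (L = 9*2 = 18)
(j + L)² = (64 + 18)² = 82² = 6724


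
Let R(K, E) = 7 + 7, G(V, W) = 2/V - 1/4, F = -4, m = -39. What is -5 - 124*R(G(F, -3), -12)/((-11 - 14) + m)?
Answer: 177/8 ≈ 22.125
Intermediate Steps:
G(V, W) = -¼ + 2/V (G(V, W) = 2/V - 1*¼ = 2/V - ¼ = -¼ + 2/V)
R(K, E) = 14
-5 - 124*R(G(F, -3), -12)/((-11 - 14) + m) = -5 - 1736/((-11 - 14) - 39) = -5 - 1736/(-25 - 39) = -5 - 1736/(-64) = -5 - 1736*(-1)/64 = -5 - 124*(-7/32) = -5 + 217/8 = 177/8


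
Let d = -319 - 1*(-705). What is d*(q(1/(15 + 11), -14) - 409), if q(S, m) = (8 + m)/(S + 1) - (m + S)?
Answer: -18101663/117 ≈ -1.5472e+5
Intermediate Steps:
q(S, m) = -S - m + (8 + m)/(1 + S) (q(S, m) = (8 + m)/(1 + S) - (S + m) = (8 + m)/(1 + S) + (-S - m) = -S - m + (8 + m)/(1 + S))
d = 386 (d = -319 + 705 = 386)
d*(q(1/(15 + 11), -14) - 409) = 386*((8 - 1/(15 + 11) - (1/(15 + 11))² - 1*(-14)/(15 + 11))/(1 + 1/(15 + 11)) - 409) = 386*((8 - 1/26 - (1/26)² - 1*(-14)/26)/(1 + 1/26) - 409) = 386*((8 - 1*1/26 - (1/26)² - 1*1/26*(-14))/(1 + 1/26) - 409) = 386*((8 - 1/26 - 1*1/676 + 7/13)/(27/26) - 409) = 386*(26*(8 - 1/26 - 1/676 + 7/13)/27 - 409) = 386*((26/27)*(5745/676) - 409) = 386*(1915/234 - 409) = 386*(-93791/234) = -18101663/117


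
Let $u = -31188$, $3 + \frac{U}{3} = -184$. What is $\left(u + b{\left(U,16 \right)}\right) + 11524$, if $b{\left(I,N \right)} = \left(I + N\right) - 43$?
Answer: $-20252$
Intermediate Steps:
$U = -561$ ($U = -9 + 3 \left(-184\right) = -9 - 552 = -561$)
$b{\left(I,N \right)} = -43 + I + N$
$\left(u + b{\left(U,16 \right)}\right) + 11524 = \left(-31188 - 588\right) + 11524 = -31776 + 11524 = -20252$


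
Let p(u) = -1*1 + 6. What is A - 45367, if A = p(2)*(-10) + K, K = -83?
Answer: -45500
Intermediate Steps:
p(u) = 5 (p(u) = -1 + 6 = 5)
A = -133 (A = 5*(-10) - 83 = -50 - 83 = -133)
A - 45367 = -133 - 45367 = -45500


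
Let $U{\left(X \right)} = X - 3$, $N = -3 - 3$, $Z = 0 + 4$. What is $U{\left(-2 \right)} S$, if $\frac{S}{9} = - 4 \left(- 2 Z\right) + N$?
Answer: $-1170$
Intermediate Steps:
$Z = 4$
$N = -6$ ($N = -3 - 3 = -6$)
$U{\left(X \right)} = -3 + X$
$S = 234$ ($S = 9 \left(- 4 \left(\left(-2\right) 4\right) - 6\right) = 9 \left(\left(-4\right) \left(-8\right) - 6\right) = 9 \left(32 - 6\right) = 9 \cdot 26 = 234$)
$U{\left(-2 \right)} S = \left(-3 - 2\right) 234 = \left(-5\right) 234 = -1170$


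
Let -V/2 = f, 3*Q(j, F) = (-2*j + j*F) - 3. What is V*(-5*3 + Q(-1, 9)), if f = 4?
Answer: 440/3 ≈ 146.67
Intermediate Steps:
Q(j, F) = -1 - 2*j/3 + F*j/3 (Q(j, F) = ((-2*j + j*F) - 3)/3 = ((-2*j + F*j) - 3)/3 = (-3 - 2*j + F*j)/3 = -1 - 2*j/3 + F*j/3)
V = -8 (V = -2*4 = -8)
V*(-5*3 + Q(-1, 9)) = -8*(-5*3 + (-1 - ⅔*(-1) + (⅓)*9*(-1))) = -8*(-15 + (-1 + ⅔ - 3)) = -8*(-15 - 10/3) = -8*(-55/3) = 440/3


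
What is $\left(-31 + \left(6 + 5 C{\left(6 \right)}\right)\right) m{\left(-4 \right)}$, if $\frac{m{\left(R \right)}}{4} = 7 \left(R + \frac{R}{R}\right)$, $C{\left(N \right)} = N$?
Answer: $-420$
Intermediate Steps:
$m{\left(R \right)} = 28 + 28 R$ ($m{\left(R \right)} = 4 \cdot 7 \left(R + \frac{R}{R}\right) = 4 \cdot 7 \left(R + 1\right) = 4 \cdot 7 \left(1 + R\right) = 4 \left(7 + 7 R\right) = 28 + 28 R$)
$\left(-31 + \left(6 + 5 C{\left(6 \right)}\right)\right) m{\left(-4 \right)} = \left(-31 + \left(6 + 5 \cdot 6\right)\right) \left(28 + 28 \left(-4\right)\right) = \left(-31 + \left(6 + 30\right)\right) \left(28 - 112\right) = \left(-31 + 36\right) \left(-84\right) = 5 \left(-84\right) = -420$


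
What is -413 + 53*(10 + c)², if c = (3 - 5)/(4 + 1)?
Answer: 111787/25 ≈ 4471.5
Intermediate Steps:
c = -⅖ (c = -2/5 = -2*⅕ = -⅖ ≈ -0.40000)
-413 + 53*(10 + c)² = -413 + 53*(10 - ⅖)² = -413 + 53*(48/5)² = -413 + 53*(2304/25) = -413 + 122112/25 = 111787/25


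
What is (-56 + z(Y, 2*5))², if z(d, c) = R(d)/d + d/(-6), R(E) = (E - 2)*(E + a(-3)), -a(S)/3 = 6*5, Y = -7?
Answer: 56866681/1764 ≈ 32237.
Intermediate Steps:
a(S) = -90 (a(S) = -18*5 = -3*30 = -90)
R(E) = (-90 + E)*(-2 + E) (R(E) = (E - 2)*(E - 90) = (-2 + E)*(-90 + E) = (-90 + E)*(-2 + E))
z(d, c) = -d/6 + (180 + d² - 92*d)/d (z(d, c) = (180 + d² - 92*d)/d + d/(-6) = (180 + d² - 92*d)/d + d*(-⅙) = (180 + d² - 92*d)/d - d/6 = -d/6 + (180 + d² - 92*d)/d)
(-56 + z(Y, 2*5))² = (-56 + (-92 + 180/(-7) + (⅚)*(-7)))² = (-56 + (-92 + 180*(-⅐) - 35/6))² = (-56 + (-92 - 180/7 - 35/6))² = (-56 - 5189/42)² = (-7541/42)² = 56866681/1764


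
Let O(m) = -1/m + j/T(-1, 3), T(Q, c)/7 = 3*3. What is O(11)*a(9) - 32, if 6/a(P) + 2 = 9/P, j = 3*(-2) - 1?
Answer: -1016/33 ≈ -30.788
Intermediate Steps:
T(Q, c) = 63 (T(Q, c) = 7*(3*3) = 7*9 = 63)
j = -7 (j = -6 - 1 = -7)
O(m) = -1/9 - 1/m (O(m) = -1/m - 7/63 = -1/m - 7*1/63 = -1/m - 1/9 = -1/9 - 1/m)
a(P) = 6/(-2 + 9/P)
O(11)*a(9) - 32 = ((1/9)*(-9 - 1*11)/11)*(-6*9/(-9 + 2*9)) - 32 = ((1/9)*(1/11)*(-9 - 11))*(-6*9/(-9 + 18)) - 32 = ((1/9)*(1/11)*(-20))*(-6*9/9) - 32 = -(-40)*9/(33*9) - 32 = -20/99*(-6) - 32 = 40/33 - 32 = -1016/33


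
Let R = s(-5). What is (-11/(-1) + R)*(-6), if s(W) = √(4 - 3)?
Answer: -72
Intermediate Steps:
s(W) = 1 (s(W) = √1 = 1)
R = 1
(-11/(-1) + R)*(-6) = (-11/(-1) + 1)*(-6) = (-11*(-1) + 1)*(-6) = (11 + 1)*(-6) = 12*(-6) = -72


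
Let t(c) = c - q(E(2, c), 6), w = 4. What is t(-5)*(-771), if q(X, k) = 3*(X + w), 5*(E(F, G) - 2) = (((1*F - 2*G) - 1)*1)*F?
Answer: 139551/5 ≈ 27910.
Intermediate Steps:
E(F, G) = 2 + F*(-1 + F - 2*G)/5 (E(F, G) = 2 + ((((1*F - 2*G) - 1)*1)*F)/5 = 2 + ((((F - 2*G) - 1)*1)*F)/5 = 2 + (((-1 + F - 2*G)*1)*F)/5 = 2 + ((-1 + F - 2*G)*F)/5 = 2 + (F*(-1 + F - 2*G))/5 = 2 + F*(-1 + F - 2*G)/5)
q(X, k) = 12 + 3*X (q(X, k) = 3*(X + 4) = 3*(4 + X) = 12 + 3*X)
t(c) = -96/5 + 17*c/5 (t(c) = c - (12 + 3*(2 - ⅕*2 + (⅕)*2² - ⅖*2*c)) = c - (12 + 3*(2 - ⅖ + (⅕)*4 - 4*c/5)) = c - (12 + 3*(2 - ⅖ + ⅘ - 4*c/5)) = c - (12 + 3*(12/5 - 4*c/5)) = c - (12 + (36/5 - 12*c/5)) = c - (96/5 - 12*c/5) = c + (-96/5 + 12*c/5) = -96/5 + 17*c/5)
t(-5)*(-771) = (-96/5 + (17/5)*(-5))*(-771) = (-96/5 - 17)*(-771) = -181/5*(-771) = 139551/5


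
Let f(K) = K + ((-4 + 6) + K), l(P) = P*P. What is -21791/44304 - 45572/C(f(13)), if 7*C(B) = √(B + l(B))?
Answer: -21791/44304 - 22786*√203/29 ≈ -11195.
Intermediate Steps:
l(P) = P²
f(K) = 2 + 2*K (f(K) = K + (2 + K) = 2 + 2*K)
C(B) = √(B + B²)/7
-21791/44304 - 45572/C(f(13)) = -21791/44304 - 45572*7/(√(1 + (2 + 2*13))*√(2 + 2*13)) = -21791*1/44304 - 45572*7/(√(1 + (2 + 26))*√(2 + 26)) = -21791/44304 - 45572*√7/(2*√(1 + 28)) = -21791/44304 - 45572*√203/58 = -21791/44304 - 22786*√203/29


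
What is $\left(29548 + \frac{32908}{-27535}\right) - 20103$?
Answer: $\frac{260035167}{27535} \approx 9443.8$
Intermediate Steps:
$\left(29548 + \frac{32908}{-27535}\right) - 20103 = \left(29548 + 32908 \left(- \frac{1}{27535}\right)\right) - 20103 = \left(29548 - \frac{32908}{27535}\right) - 20103 = \frac{813571272}{27535} - 20103 = \frac{260035167}{27535}$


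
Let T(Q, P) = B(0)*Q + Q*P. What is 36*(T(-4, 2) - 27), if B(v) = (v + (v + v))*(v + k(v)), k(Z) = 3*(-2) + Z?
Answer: -1260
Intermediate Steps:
k(Z) = -6 + Z
B(v) = 3*v*(-6 + 2*v) (B(v) = (v + (v + v))*(v + (-6 + v)) = (v + 2*v)*(-6 + 2*v) = (3*v)*(-6 + 2*v) = 3*v*(-6 + 2*v))
T(Q, P) = P*Q (T(Q, P) = (6*0*(-3 + 0))*Q + Q*P = (6*0*(-3))*Q + P*Q = 0*Q + P*Q = 0 + P*Q = P*Q)
36*(T(-4, 2) - 27) = 36*(2*(-4) - 27) = 36*(-8 - 27) = 36*(-35) = -1260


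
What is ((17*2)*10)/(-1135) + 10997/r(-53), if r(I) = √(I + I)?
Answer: -68/227 - 10997*I*√106/106 ≈ -0.29956 - 1068.1*I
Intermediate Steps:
r(I) = √2*√I (r(I) = √(2*I) = √2*√I)
((17*2)*10)/(-1135) + 10997/r(-53) = ((17*2)*10)/(-1135) + 10997/((√2*√(-53))) = (34*10)*(-1/1135) + 10997/((√2*(I*√53))) = 340*(-1/1135) + 10997/((I*√106)) = -68/227 + 10997*(-I*√106/106) = -68/227 - 10997*I*√106/106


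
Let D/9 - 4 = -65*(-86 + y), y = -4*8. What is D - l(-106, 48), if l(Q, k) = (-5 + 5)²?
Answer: 69066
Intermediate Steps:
y = -32
D = 69066 (D = 36 + 9*(-65*(-86 - 32)) = 36 + 9*(-65*(-118)) = 36 + 9*7670 = 36 + 69030 = 69066)
l(Q, k) = 0 (l(Q, k) = 0² = 0)
D - l(-106, 48) = 69066 - 1*0 = 69066 + 0 = 69066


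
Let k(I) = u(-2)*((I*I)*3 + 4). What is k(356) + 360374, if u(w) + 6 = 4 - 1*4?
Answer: -1920898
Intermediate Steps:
u(w) = -6 (u(w) = -6 + (4 - 1*4) = -6 + (4 - 4) = -6 + 0 = -6)
k(I) = -24 - 18*I**2 (k(I) = -6*((I*I)*3 + 4) = -6*(I**2*3 + 4) = -6*(3*I**2 + 4) = -6*(4 + 3*I**2) = -24 - 18*I**2)
k(356) + 360374 = (-24 - 18*356**2) + 360374 = (-24 - 18*126736) + 360374 = (-24 - 2281248) + 360374 = -2281272 + 360374 = -1920898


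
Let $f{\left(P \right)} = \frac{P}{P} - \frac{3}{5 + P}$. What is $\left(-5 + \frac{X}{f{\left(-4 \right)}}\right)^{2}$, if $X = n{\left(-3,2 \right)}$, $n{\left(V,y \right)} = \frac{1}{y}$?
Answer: $\frac{441}{16} \approx 27.563$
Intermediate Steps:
$X = \frac{1}{2} \approx 0.5$
$f{\left(P \right)} = 1 - \frac{3}{5 + P}$
$\left(-5 + \frac{X}{f{\left(-4 \right)}}\right)^{2} = \left(-5 + \frac{1}{2 \frac{2 - 4}{5 - 4}}\right)^{2} = \left(-5 + \frac{1}{2 \cdot 1^{-1} \left(-2\right)}\right)^{2} = \left(-5 + \frac{1}{2 \cdot 1 \left(-2\right)}\right)^{2} = \left(-5 + \frac{1}{2 \left(-2\right)}\right)^{2} = \left(-5 + \frac{1}{2} \left(- \frac{1}{2}\right)\right)^{2} = \left(-5 - \frac{1}{4}\right)^{2} = \left(- \frac{21}{4}\right)^{2} = \frac{441}{16}$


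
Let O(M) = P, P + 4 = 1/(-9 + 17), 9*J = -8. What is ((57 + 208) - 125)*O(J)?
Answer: -1085/2 ≈ -542.50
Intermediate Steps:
J = -8/9 (J = (⅑)*(-8) = -8/9 ≈ -0.88889)
P = -31/8 (P = -4 + 1/(-9 + 17) = -4 + 1/8 = -4 + ⅛ = -31/8 ≈ -3.8750)
O(M) = -31/8
((57 + 208) - 125)*O(J) = ((57 + 208) - 125)*(-31/8) = (265 - 125)*(-31/8) = 140*(-31/8) = -1085/2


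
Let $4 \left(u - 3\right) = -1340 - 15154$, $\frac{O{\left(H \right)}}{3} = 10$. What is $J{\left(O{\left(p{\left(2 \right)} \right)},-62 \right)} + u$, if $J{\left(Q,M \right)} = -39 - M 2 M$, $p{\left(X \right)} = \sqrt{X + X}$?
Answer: $- \frac{23695}{2} \approx -11848.0$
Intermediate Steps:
$p{\left(X \right)} = \sqrt{2} \sqrt{X}$ ($p{\left(X \right)} = \sqrt{2 X} = \sqrt{2} \sqrt{X}$)
$O{\left(H \right)} = 30$ ($O{\left(H \right)} = 3 \cdot 10 = 30$)
$J{\left(Q,M \right)} = -39 - 2 M^{2}$ ($J{\left(Q,M \right)} = -39 - 2 M M = -39 - 2 M^{2}$)
$u = - \frac{8241}{2}$ ($u = 3 + \frac{-1340 - 15154}{4} = 3 + \frac{1}{4} \left(-16494\right) = 3 - \frac{8247}{2} = - \frac{8241}{2} \approx -4120.5$)
$J{\left(O{\left(p{\left(2 \right)} \right)},-62 \right)} + u = \left(-39 - 2 \left(-62\right)^{2}\right) - \frac{8241}{2} = \left(-39 - 7688\right) - \frac{8241}{2} = -7727 - \frac{8241}{2} = - \frac{23695}{2}$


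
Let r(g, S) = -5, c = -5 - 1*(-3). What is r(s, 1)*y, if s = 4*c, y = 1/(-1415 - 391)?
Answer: 5/1806 ≈ 0.0027686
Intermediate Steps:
y = -1/1806 (y = 1/(-1806) = -1/1806 ≈ -0.00055371)
c = -2 (c = -5 + 3 = -2)
s = -8 (s = 4*(-2) = -8)
r(s, 1)*y = -5*(-1/1806) = 5/1806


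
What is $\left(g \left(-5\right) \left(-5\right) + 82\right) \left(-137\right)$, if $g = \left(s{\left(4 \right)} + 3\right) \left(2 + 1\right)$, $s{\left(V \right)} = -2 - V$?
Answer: $19591$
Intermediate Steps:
$g = -9$ ($g = \left(\left(-2 - 4\right) + 3\right) \left(2 + 1\right) = \left(\left(-2 - 4\right) + 3\right) 3 = \left(-6 + 3\right) 3 = \left(-3\right) 3 = -9$)
$\left(g \left(-5\right) \left(-5\right) + 82\right) \left(-137\right) = \left(\left(-9\right) \left(-5\right) \left(-5\right) + 82\right) \left(-137\right) = \left(45 \left(-5\right) + 82\right) \left(-137\right) = \left(-225 + 82\right) \left(-137\right) = \left(-143\right) \left(-137\right) = 19591$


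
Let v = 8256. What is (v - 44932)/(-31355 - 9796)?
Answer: 36676/41151 ≈ 0.89125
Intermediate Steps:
(v - 44932)/(-31355 - 9796) = (8256 - 44932)/(-31355 - 9796) = -36676/(-41151) = -36676*(-1/41151) = 36676/41151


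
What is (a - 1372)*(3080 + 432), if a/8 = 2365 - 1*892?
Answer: 36566944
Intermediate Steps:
a = 11784 (a = 8*(2365 - 1*892) = 8*(2365 - 892) = 8*1473 = 11784)
(a - 1372)*(3080 + 432) = (11784 - 1372)*(3080 + 432) = 10412*3512 = 36566944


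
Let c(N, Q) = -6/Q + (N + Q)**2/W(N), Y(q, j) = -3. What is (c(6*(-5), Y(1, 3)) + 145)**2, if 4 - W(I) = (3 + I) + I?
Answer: 101123136/3721 ≈ 27176.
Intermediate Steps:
W(I) = 1 - 2*I (W(I) = 4 - ((3 + I) + I) = 4 - (3 + 2*I) = 4 + (-3 - 2*I) = 1 - 2*I)
c(N, Q) = -6/Q + (N + Q)**2/(1 - 2*N)
(c(6*(-5), Y(1, 3)) + 145)**2 = ((6 - 72*(-5) - 1*(-3)*(6*(-5) - 3)**2)/((-3)*(-1 + 2*(6*(-5)))) + 145)**2 = (-(6 - 12*(-30) - 1*(-3)*(-30 - 3)**2)/(3*(-1 + 2*(-30))) + 145)**2 = (-(6 + 360 - 1*(-3)*(-33)**2)/(3*(-1 - 60)) + 145)**2 = (-1/3*(6 + 360 - 1*(-3)*1089)/(-61) + 145)**2 = (-1/3*(-1/61)*(6 + 360 + 3267) + 145)**2 = (-1/3*(-1/61)*3633 + 145)**2 = (1211/61 + 145)**2 = (10056/61)**2 = 101123136/3721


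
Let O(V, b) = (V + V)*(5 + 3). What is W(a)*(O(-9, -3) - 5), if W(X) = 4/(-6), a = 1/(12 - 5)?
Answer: 298/3 ≈ 99.333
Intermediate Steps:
O(V, b) = 16*V (O(V, b) = (2*V)*8 = 16*V)
a = ⅐ (a = 1/7 = ⅐ ≈ 0.14286)
W(X) = -⅔ (W(X) = 4*(-⅙) = -⅔)
W(a)*(O(-9, -3) - 5) = -2*(16*(-9) - 5)/3 = -2*(-144 - 5)/3 = -⅔*(-149) = 298/3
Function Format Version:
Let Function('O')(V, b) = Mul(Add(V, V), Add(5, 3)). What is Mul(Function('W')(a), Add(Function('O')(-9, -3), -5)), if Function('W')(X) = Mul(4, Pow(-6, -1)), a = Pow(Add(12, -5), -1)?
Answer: Rational(298, 3) ≈ 99.333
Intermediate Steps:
Function('O')(V, b) = Mul(16, V) (Function('O')(V, b) = Mul(Mul(2, V), 8) = Mul(16, V))
a = Rational(1, 7) (a = Pow(7, -1) = Rational(1, 7) ≈ 0.14286)
Function('W')(X) = Rational(-2, 3) (Function('W')(X) = Mul(4, Rational(-1, 6)) = Rational(-2, 3))
Mul(Function('W')(a), Add(Function('O')(-9, -3), -5)) = Mul(Rational(-2, 3), Add(Mul(16, -9), -5)) = Mul(Rational(-2, 3), Add(-144, -5)) = Mul(Rational(-2, 3), -149) = Rational(298, 3)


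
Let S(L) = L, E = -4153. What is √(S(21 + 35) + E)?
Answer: I*√4097 ≈ 64.008*I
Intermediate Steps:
√(S(21 + 35) + E) = √((21 + 35) - 4153) = √(56 - 4153) = √(-4097) = I*√4097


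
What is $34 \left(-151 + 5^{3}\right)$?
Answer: $-884$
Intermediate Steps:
$34 \left(-151 + 5^{3}\right) = 34 \left(-151 + 125\right) = 34 \left(-26\right) = -884$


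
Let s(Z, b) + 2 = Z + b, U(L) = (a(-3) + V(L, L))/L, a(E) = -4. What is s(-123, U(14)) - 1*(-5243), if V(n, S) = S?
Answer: 35831/7 ≈ 5118.7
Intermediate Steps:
U(L) = (-4 + L)/L
s(Z, b) = -2 + Z + b (s(Z, b) = -2 + (Z + b) = -2 + Z + b)
s(-123, U(14)) - 1*(-5243) = (-2 - 123 + (-4 + 14)/14) - 1*(-5243) = (-2 - 123 + (1/14)*10) + 5243 = (-2 - 123 + 5/7) + 5243 = -870/7 + 5243 = 35831/7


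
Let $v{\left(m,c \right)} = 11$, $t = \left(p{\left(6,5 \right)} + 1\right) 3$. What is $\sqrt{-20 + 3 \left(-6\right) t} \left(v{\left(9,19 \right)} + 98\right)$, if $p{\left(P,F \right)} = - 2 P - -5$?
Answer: $436 \sqrt{19} \approx 1900.5$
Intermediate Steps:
$p{\left(P,F \right)} = 5 - 2 P$ ($p{\left(P,F \right)} = - 2 P + 5 = 5 - 2 P$)
$t = -18$ ($t = \left(\left(5 - 12\right) + 1\right) 3 = \left(-7 + 1\right) 3 = \left(-6\right) 3 = -18$)
$\sqrt{-20 + 3 \left(-6\right) t} \left(v{\left(9,19 \right)} + 98\right) = \sqrt{-20 + 3 \left(-6\right) \left(-18\right)} \left(11 + 98\right) = \sqrt{-20 - -324} \cdot 109 = \sqrt{-20 + 324} \cdot 109 = \sqrt{304} \cdot 109 = 4 \sqrt{19} \cdot 109 = 436 \sqrt{19}$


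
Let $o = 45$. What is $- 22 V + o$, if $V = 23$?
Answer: $-461$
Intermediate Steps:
$- 22 V + o = \left(-22\right) 23 + 45 = -506 + 45 = -461$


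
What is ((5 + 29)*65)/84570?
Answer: 221/8457 ≈ 0.026132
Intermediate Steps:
((5 + 29)*65)/84570 = (34*65)*(1/84570) = 2210*(1/84570) = 221/8457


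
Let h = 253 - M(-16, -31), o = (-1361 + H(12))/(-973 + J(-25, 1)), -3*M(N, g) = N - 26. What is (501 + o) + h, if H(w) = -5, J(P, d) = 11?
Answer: 356623/481 ≈ 741.42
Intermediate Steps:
M(N, g) = 26/3 - N/3 (M(N, g) = -(N - 26)/3 = -(-26 + N)/3 = 26/3 - N/3)
o = 683/481 (o = (-1361 - 5)/(-973 + 11) = -1366/(-962) = -1366*(-1/962) = 683/481 ≈ 1.4200)
h = 239 (h = 253 - (26/3 - 1/3*(-16)) = 253 - (26/3 + 16/3) = 253 - 1*14 = 253 - 14 = 239)
(501 + o) + h = (501 + 683/481) + 239 = 241664/481 + 239 = 356623/481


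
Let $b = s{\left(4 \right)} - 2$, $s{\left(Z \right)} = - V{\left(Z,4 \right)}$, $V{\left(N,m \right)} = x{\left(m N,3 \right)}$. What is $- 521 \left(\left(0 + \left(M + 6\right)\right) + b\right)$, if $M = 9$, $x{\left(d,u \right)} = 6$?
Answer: $-3647$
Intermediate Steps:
$V{\left(N,m \right)} = 6$
$s{\left(Z \right)} = -6$ ($s{\left(Z \right)} = \left(-1\right) 6 = -6$)
$b = -8$ ($b = -6 - 2 = -8$)
$- 521 \left(\left(0 + \left(M + 6\right)\right) + b\right) = - 521 \left(\left(0 + \left(9 + 6\right)\right) - 8\right) = - 521 \left(\left(0 + 15\right) - 8\right) = - 521 \left(15 - 8\right) = \left(-521\right) 7 = -3647$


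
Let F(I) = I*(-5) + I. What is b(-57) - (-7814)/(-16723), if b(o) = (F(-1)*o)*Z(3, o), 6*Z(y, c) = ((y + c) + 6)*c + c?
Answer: -1702442660/16723 ≈ -1.0180e+5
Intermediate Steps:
Z(y, c) = c/6 + c*(6 + c + y)/6 (Z(y, c) = (((y + c) + 6)*c + c)/6 = (((c + y) + 6)*c + c)/6 = ((6 + c + y)*c + c)/6 = (c*(6 + c + y) + c)/6 = (c + c*(6 + c + y))/6 = c/6 + c*(6 + c + y)/6)
F(I) = -4*I (F(I) = -5*I + I = -4*I)
b(o) = 2*o²*(10 + o)/3 (b(o) = ((-4*(-1))*o)*(o*(7 + o + 3)/6) = (4*o)*(o*(10 + o)/6) = 2*o²*(10 + o)/3)
b(-57) - (-7814)/(-16723) = (⅔)*(-57)²*(10 - 57) - (-7814)/(-16723) = (⅔)*3249*(-47) - (-7814)*(-1)/16723 = -101802 - 1*7814/16723 = -101802 - 7814/16723 = -1702442660/16723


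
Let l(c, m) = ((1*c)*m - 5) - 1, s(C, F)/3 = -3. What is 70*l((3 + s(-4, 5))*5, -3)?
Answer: 5880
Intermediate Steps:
s(C, F) = -9 (s(C, F) = 3*(-3) = -9)
l(c, m) = -6 + c*m (l(c, m) = (c*m - 5) - 1 = (-5 + c*m) - 1 = -6 + c*m)
70*l((3 + s(-4, 5))*5, -3) = 70*(-6 + ((3 - 9)*5)*(-3)) = 70*(-6 - 6*5*(-3)) = 70*(-6 - 30*(-3)) = 70*(-6 + 90) = 70*84 = 5880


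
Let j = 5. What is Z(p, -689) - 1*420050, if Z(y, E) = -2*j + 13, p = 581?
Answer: -420047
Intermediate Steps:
Z(y, E) = 3 (Z(y, E) = -2*5 + 13 = -10 + 13 = 3)
Z(p, -689) - 1*420050 = 3 - 1*420050 = 3 - 420050 = -420047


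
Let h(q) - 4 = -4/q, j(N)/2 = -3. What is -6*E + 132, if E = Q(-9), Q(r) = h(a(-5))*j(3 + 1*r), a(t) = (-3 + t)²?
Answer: 1095/4 ≈ 273.75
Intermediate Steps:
j(N) = -6 (j(N) = 2*(-3) = -6)
h(q) = 4 - 4/q
Q(r) = -189/8 (Q(r) = (4 - 4/(-3 - 5)²)*(-6) = (4 - 4/((-8)²))*(-6) = (4 - 4/64)*(-6) = (4 - 4*1/64)*(-6) = (4 - 1/16)*(-6) = (63/16)*(-6) = -189/8)
E = -189/8 ≈ -23.625
-6*E + 132 = -6*(-189/8) + 132 = 567/4 + 132 = 1095/4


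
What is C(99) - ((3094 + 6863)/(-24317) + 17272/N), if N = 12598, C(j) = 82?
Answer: 12412885737/153172783 ≈ 81.038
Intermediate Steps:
C(99) - ((3094 + 6863)/(-24317) + 17272/N) = 82 - ((3094 + 6863)/(-24317) + 17272/12598) = 82 - (9957*(-1/24317) + 17272*(1/12598)) = 82 - (-9957/24317 + 8636/6299) = 82 - 1*147282469/153172783 = 82 - 147282469/153172783 = 12412885737/153172783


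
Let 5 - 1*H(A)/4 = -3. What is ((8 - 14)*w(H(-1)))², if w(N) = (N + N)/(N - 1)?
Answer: 147456/961 ≈ 153.44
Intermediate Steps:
H(A) = 32 (H(A) = 20 - 4*(-3) = 20 + 12 = 32)
w(N) = 2*N/(-1 + N) (w(N) = (2*N)/(-1 + N) = 2*N/(-1 + N))
((8 - 14)*w(H(-1)))² = ((8 - 14)*(2*32/(-1 + 32)))² = (-12*32/31)² = (-6*64/31)² = (-384/31)² = 147456/961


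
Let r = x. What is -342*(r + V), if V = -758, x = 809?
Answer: -17442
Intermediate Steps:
r = 809
-342*(r + V) = -342*(809 - 758) = -342*51 = -17442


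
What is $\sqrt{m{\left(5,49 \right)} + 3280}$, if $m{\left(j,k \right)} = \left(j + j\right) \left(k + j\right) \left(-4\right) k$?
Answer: $4 i \sqrt{6410} \approx 320.25 i$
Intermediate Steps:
$m{\left(j,k \right)} = - 8 j k \left(j + k\right)$ ($m{\left(j,k \right)} = 2 j \left(j + k\right) \left(-4\right) k = - 8 j \left(j + k\right) k = - 8 j k \left(j + k\right)$)
$\sqrt{m{\left(5,49 \right)} + 3280} = \sqrt{\left(-8\right) 5 \cdot 49 \left(5 + 49\right) + 3280} = \sqrt{\left(-8\right) 5 \cdot 49 \cdot 54 + 3280} = \sqrt{-105840 + 3280} = \sqrt{-102560} = 4 i \sqrt{6410}$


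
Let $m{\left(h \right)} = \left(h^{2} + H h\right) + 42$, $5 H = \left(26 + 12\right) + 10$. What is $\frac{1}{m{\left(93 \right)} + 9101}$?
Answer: $\frac{5}{93424} \approx 5.3519 \cdot 10^{-5}$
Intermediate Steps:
$H = \frac{48}{5}$ ($H = \frac{\left(26 + 12\right) + 10}{5} = \frac{38 + 10}{5} = \frac{1}{5} \cdot 48 = \frac{48}{5} \approx 9.6$)
$m{\left(h \right)} = 42 + h^{2} + \frac{48 h}{5}$ ($m{\left(h \right)} = \left(h^{2} + \frac{48 h}{5}\right) + 42 = 42 + h^{2} + \frac{48 h}{5}$)
$\frac{1}{m{\left(93 \right)} + 9101} = \frac{1}{\left(42 + 93^{2} + \frac{48}{5} \cdot 93\right) + 9101} = \frac{1}{\left(42 + 8649 + \frac{4464}{5}\right) + 9101} = \frac{1}{\frac{47919}{5} + 9101} = \frac{1}{\frac{93424}{5}} = \frac{5}{93424}$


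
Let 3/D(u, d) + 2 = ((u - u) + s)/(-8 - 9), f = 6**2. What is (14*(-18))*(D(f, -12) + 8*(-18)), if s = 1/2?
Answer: 843192/23 ≈ 36661.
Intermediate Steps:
f = 36
s = 1/2 ≈ 0.50000
D(u, d) = -34/23 (D(u, d) = 3/(-2 + ((u - u) + 1/2)/(-8 - 9)) = 3/(-2 + (0 + 1/2)/(-17)) = 3/(-2 + (1/2)*(-1/17)) = 3/(-2 - 1/34) = 3/(-69/34) = 3*(-34/69) = -34/23)
(14*(-18))*(D(f, -12) + 8*(-18)) = (14*(-18))*(-34/23 + 8*(-18)) = -252*(-34/23 - 144) = -252*(-3346/23) = 843192/23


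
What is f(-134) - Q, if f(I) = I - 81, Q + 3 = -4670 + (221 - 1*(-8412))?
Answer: -4175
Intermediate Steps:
Q = 3960 (Q = -3 + (-4670 + (221 - 1*(-8412))) = -3 + (-4670 + (221 + 8412)) = -3 + (-4670 + 8633) = -3 + 3963 = 3960)
f(I) = -81 + I
f(-134) - Q = (-81 - 134) - 1*3960 = -215 - 3960 = -4175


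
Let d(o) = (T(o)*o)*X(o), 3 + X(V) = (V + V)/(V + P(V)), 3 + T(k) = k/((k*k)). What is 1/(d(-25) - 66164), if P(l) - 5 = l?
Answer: -9/596768 ≈ -1.5081e-5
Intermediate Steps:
P(l) = 5 + l
T(k) = -3 + 1/k (T(k) = -3 + k/((k*k)) = -3 + k/(k²) = -3 + k/k² = -3 + 1/k)
X(V) = -3 + 2*V/(5 + 2*V) (X(V) = -3 + (V + V)/(V + (5 + V)) = -3 + (2*V)/(5 + 2*V) = -3 + 2*V/(5 + 2*V))
d(o) = o*(-15 - 4*o)*(-3 + 1/o)/(5 + 2*o) (d(o) = ((-3 + 1/o)*o)*((-15 - 4*o)/(5 + 2*o)) = (o*(-3 + 1/o))*((-15 - 4*o)/(5 + 2*o)) = o*(-15 - 4*o)*(-3 + 1/o)/(5 + 2*o))
1/(d(-25) - 66164) = 1/((-1 + 3*(-25))*(15 + 4*(-25))/(5 + 2*(-25)) - 66164) = 1/((-1 - 75)*(15 - 100)/(5 - 50) - 66164) = 1/(-76*(-85)/(-45) - 66164) = 1/(-1/45*(-76)*(-85) - 66164) = 1/(-1292/9 - 66164) = 1/(-596768/9) = -9/596768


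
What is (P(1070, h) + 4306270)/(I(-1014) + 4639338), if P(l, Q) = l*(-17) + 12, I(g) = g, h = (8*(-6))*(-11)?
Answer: 357341/386527 ≈ 0.92449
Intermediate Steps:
h = 528 (h = -48*(-11) = 528)
P(l, Q) = 12 - 17*l (P(l, Q) = -17*l + 12 = 12 - 17*l)
(P(1070, h) + 4306270)/(I(-1014) + 4639338) = ((12 - 17*1070) + 4306270)/(-1014 + 4639338) = ((12 - 18190) + 4306270)/4638324 = (-18178 + 4306270)*(1/4638324) = 4288092*(1/4638324) = 357341/386527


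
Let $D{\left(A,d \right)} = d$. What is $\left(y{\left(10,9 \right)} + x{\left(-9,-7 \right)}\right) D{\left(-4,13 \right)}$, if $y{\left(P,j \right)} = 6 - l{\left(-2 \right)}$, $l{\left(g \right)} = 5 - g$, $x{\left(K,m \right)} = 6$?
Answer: $65$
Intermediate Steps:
$y{\left(P,j \right)} = -1$ ($y{\left(P,j \right)} = 6 - \left(5 - -2\right) = 6 - \left(5 + 2\right) = 6 - 7 = -1$)
$\left(y{\left(10,9 \right)} + x{\left(-9,-7 \right)}\right) D{\left(-4,13 \right)} = \left(-1 + 6\right) 13 = 5 \cdot 13 = 65$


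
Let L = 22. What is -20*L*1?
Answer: -440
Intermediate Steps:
-20*L*1 = -20*22*1 = -440*1 = -440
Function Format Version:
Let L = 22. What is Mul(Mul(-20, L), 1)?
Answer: -440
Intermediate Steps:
Mul(Mul(-20, L), 1) = Mul(Mul(-20, 22), 1) = Mul(-440, 1) = -440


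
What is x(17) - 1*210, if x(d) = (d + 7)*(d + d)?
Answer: 606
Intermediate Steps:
x(d) = 2*d*(7 + d) (x(d) = (7 + d)*(2*d) = 2*d*(7 + d))
x(17) - 1*210 = 2*17*(7 + 17) - 1*210 = 2*17*24 - 210 = 816 - 210 = 606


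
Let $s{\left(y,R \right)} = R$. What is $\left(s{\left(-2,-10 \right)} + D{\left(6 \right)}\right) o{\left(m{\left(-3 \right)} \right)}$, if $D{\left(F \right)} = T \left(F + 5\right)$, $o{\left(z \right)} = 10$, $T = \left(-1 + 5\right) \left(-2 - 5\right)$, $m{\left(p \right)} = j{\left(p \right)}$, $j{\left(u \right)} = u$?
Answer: $-3180$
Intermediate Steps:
$m{\left(p \right)} = p$
$T = -28$ ($T = 4 \left(-7\right) = -28$)
$D{\left(F \right)} = -140 - 28 F$ ($D{\left(F \right)} = - 28 \left(F + 5\right) = - 28 \left(5 + F\right) = -140 - 28 F$)
$\left(s{\left(-2,-10 \right)} + D{\left(6 \right)}\right) o{\left(m{\left(-3 \right)} \right)} = \left(-10 - 308\right) 10 = \left(-318\right) 10 = -3180$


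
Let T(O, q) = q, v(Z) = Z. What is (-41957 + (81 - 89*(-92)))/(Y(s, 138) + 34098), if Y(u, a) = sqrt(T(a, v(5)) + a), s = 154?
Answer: -1148693424/1162673461 + 33688*sqrt(143)/1162673461 ≈ -0.98763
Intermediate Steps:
Y(u, a) = sqrt(5 + a)
(-41957 + (81 - 89*(-92)))/(Y(s, 138) + 34098) = (-41957 + (81 - 89*(-92)))/(sqrt(5 + 138) + 34098) = (-41957 + (81 + 8188))/(sqrt(143) + 34098) = (-41957 + 8269)/(34098 + sqrt(143)) = -33688/(34098 + sqrt(143))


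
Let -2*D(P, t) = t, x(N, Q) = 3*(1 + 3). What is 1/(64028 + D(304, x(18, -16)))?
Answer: 1/64022 ≈ 1.5620e-5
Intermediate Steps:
x(N, Q) = 12 (x(N, Q) = 3*4 = 12)
D(P, t) = -t/2
1/(64028 + D(304, x(18, -16))) = 1/(64028 - ½*12) = 1/(64028 - 6) = 1/64022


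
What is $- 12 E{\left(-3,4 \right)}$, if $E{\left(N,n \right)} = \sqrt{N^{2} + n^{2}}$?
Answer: $-60$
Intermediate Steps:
$- 12 E{\left(-3,4 \right)} = - 12 \sqrt{\left(-3\right)^{2} + 4^{2}} = - 12 \sqrt{9 + 16} = - 12 \sqrt{25} = \left(-12\right) 5 = -60$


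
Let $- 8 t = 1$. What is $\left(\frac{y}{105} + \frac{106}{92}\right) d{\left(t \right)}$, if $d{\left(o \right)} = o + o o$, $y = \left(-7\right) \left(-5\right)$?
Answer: $- \frac{1435}{8832} \approx -0.16248$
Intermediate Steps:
$t = - \frac{1}{8}$ ($t = \left(- \frac{1}{8}\right) 1 = - \frac{1}{8} \approx -0.125$)
$y = 35$
$d{\left(o \right)} = o + o^{2}$
$\left(\frac{y}{105} + \frac{106}{92}\right) d{\left(t \right)} = \left(\frac{35}{105} + \frac{106}{92}\right) \left(- \frac{1 - \frac{1}{8}}{8}\right) = \left(35 \cdot \frac{1}{105} + 106 \cdot \frac{1}{92}\right) \left(\left(- \frac{1}{8}\right) \frac{7}{8}\right) = \left(\frac{1}{3} + \frac{53}{46}\right) \left(- \frac{7}{64}\right) = \frac{205}{138} \left(- \frac{7}{64}\right) = - \frac{1435}{8832}$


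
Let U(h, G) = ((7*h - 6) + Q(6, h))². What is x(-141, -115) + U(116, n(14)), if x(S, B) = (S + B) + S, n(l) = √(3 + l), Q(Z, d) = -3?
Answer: 644412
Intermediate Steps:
x(S, B) = B + 2*S (x(S, B) = (B + S) + S = B + 2*S)
U(h, G) = (-9 + 7*h)² (U(h, G) = ((7*h - 6) - 3)² = ((-6 + 7*h) - 3)² = (-9 + 7*h)²)
x(-141, -115) + U(116, n(14)) = (-115 + 2*(-141)) + (-9 + 7*116)² = (-115 - 282) + (-9 + 812)² = -397 + 803² = -397 + 644809 = 644412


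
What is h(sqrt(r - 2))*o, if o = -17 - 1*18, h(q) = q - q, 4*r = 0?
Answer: 0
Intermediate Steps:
r = 0 (r = (1/4)*0 = 0)
h(q) = 0
o = -35 (o = -17 - 18 = -35)
h(sqrt(r - 2))*o = 0*(-35) = 0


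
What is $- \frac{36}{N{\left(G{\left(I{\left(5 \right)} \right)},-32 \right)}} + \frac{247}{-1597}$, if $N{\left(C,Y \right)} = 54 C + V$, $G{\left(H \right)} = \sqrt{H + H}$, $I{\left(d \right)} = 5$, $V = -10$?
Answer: $- \frac{387637}{2320441} - \frac{486 \sqrt{10}}{7265} \approx -0.3786$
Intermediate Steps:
$G{\left(H \right)} = \sqrt{2} \sqrt{H}$ ($G{\left(H \right)} = \sqrt{2 H} = \sqrt{2} \sqrt{H}$)
$N{\left(C,Y \right)} = -10 + 54 C$ ($N{\left(C,Y \right)} = 54 C - 10 = -10 + 54 C$)
$- \frac{36}{N{\left(G{\left(I{\left(5 \right)} \right)},-32 \right)}} + \frac{247}{-1597} = - \frac{36}{-10 + 54 \sqrt{2} \sqrt{5}} + \frac{247}{-1597} = - \frac{36}{-10 + 54 \sqrt{10}} + 247 \left(- \frac{1}{1597}\right) = - \frac{36}{-10 + 54 \sqrt{10}} - \frac{247}{1597} = - \frac{247}{1597} - \frac{36}{-10 + 54 \sqrt{10}}$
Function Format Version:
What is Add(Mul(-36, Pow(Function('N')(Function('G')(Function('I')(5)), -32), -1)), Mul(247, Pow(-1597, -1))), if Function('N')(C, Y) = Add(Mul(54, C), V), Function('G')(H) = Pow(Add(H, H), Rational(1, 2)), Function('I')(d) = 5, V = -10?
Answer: Add(Rational(-387637, 2320441), Mul(Rational(-486, 7265), Pow(10, Rational(1, 2)))) ≈ -0.37860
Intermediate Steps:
Function('G')(H) = Mul(Pow(2, Rational(1, 2)), Pow(H, Rational(1, 2))) (Function('G')(H) = Pow(Mul(2, H), Rational(1, 2)) = Mul(Pow(2, Rational(1, 2)), Pow(H, Rational(1, 2))))
Function('N')(C, Y) = Add(-10, Mul(54, C)) (Function('N')(C, Y) = Add(Mul(54, C), -10) = Add(-10, Mul(54, C)))
Add(Mul(-36, Pow(Function('N')(Function('G')(Function('I')(5)), -32), -1)), Mul(247, Pow(-1597, -1))) = Add(Mul(-36, Pow(Add(-10, Mul(54, Mul(Pow(2, Rational(1, 2)), Pow(5, Rational(1, 2))))), -1)), Mul(247, Pow(-1597, -1))) = Add(Mul(-36, Pow(Add(-10, Mul(54, Pow(10, Rational(1, 2)))), -1)), Mul(247, Rational(-1, 1597))) = Add(Mul(-36, Pow(Add(-10, Mul(54, Pow(10, Rational(1, 2)))), -1)), Rational(-247, 1597)) = Add(Rational(-247, 1597), Mul(-36, Pow(Add(-10, Mul(54, Pow(10, Rational(1, 2)))), -1)))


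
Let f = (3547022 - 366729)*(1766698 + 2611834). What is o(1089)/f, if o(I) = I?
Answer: 1089/13925014669876 ≈ 7.8205e-11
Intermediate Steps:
f = 13925014669876 (f = 3180293*4378532 = 13925014669876)
o(1089)/f = 1089/13925014669876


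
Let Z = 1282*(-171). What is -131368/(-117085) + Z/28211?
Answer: -21961585222/3303084935 ≈ -6.6488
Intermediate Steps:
Z = -219222
-131368/(-117085) + Z/28211 = -131368/(-117085) - 219222/28211 = -131368*(-1/117085) - 219222*1/28211 = 131368/117085 - 219222/28211 = -21961585222/3303084935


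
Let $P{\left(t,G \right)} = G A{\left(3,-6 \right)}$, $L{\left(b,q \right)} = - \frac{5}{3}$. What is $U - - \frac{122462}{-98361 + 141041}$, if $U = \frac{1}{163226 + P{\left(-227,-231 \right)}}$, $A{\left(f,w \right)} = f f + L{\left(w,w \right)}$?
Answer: $\frac{618174202}{215443305} \approx 2.8693$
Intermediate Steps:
$L{\left(b,q \right)} = - \frac{5}{3}$ ($L{\left(b,q \right)} = \left(-5\right) \frac{1}{3} = - \frac{5}{3}$)
$A{\left(f,w \right)} = - \frac{5}{3} + f^{2}$ ($A{\left(f,w \right)} = f f - \frac{5}{3} = f^{2} - \frac{5}{3} = - \frac{5}{3} + f^{2}$)
$P{\left(t,G \right)} = \frac{22 G}{3}$ ($P{\left(t,G \right)} = G \left(- \frac{5}{3} + 3^{2}\right) = G \left(- \frac{5}{3} + 9\right) = G \frac{22}{3} = \frac{22 G}{3}$)
$U = \frac{1}{161532}$ ($U = \frac{1}{163226 + \frac{22}{3} \left(-231\right)} = \frac{1}{163226 - 1694} = \frac{1}{161532} \approx 6.1907 \cdot 10^{-6}$)
$U - - \frac{122462}{-98361 + 141041} = \frac{1}{161532} - - \frac{122462}{-98361 + 141041} = \frac{1}{161532} - - \frac{122462}{42680} = \frac{1}{161532} - \left(-122462\right) \frac{1}{42680} = \frac{1}{161532} - - \frac{61231}{21340} = \frac{1}{161532} + \frac{61231}{21340} = \frac{618174202}{215443305}$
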